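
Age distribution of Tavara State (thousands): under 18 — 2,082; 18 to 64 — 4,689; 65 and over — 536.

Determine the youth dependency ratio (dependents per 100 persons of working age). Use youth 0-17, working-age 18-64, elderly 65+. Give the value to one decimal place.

Youth dependency ratio: 44.4

Youth dependency ratio = 2,082 / 4,689 × 100 = 44.4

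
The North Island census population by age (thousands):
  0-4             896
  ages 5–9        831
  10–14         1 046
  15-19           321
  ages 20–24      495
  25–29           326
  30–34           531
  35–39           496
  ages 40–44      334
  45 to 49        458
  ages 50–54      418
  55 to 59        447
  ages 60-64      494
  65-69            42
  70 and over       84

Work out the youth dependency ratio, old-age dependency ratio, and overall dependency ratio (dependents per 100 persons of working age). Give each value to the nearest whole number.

0–14: 896 + 831 + 1 046 = 2 773
15–64: 321 + 495 + 326 + 531 + 496 + 334 + 458 + 418 + 447 + 494 = 4 320
65+: 42 + 84 = 126
Youth dependency ratio = 2 773 / 4 320 × 100 = 64
Old-age dependency ratio = 126 / 4 320 × 100 = 3
Total dependency ratio = (2 773 + 126) / 4 320 × 100 = 2 899 / 4 320 × 100 = 67

Youth dependency ratio: 64
Old-age dependency ratio: 3
Total dependency ratio: 67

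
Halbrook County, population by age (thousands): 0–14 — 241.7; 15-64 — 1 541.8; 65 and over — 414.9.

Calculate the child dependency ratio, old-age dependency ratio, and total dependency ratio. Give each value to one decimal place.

Youth dependency ratio: 15.7
Old-age dependency ratio: 26.9
Total dependency ratio: 42.6

Youth dependency ratio = 241.7 / 1 541.8 × 100 = 15.7
Old-age dependency ratio = 414.9 / 1 541.8 × 100 = 26.9
Total dependency ratio = (241.7 + 414.9) / 1 541.8 × 100 = 656.6 / 1 541.8 × 100 = 42.6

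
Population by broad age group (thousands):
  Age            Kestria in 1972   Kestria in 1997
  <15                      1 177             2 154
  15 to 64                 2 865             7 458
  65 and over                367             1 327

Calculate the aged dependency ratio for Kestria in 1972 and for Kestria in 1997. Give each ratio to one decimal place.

Kestria in 1972: 12.8
Kestria in 1997: 17.8

Kestria in 1972: 367 / 2 865 × 100 = 12.8
Kestria in 1997: 1 327 / 7 458 × 100 = 17.8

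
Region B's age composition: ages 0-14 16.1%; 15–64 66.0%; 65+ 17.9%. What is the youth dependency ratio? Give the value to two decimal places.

Youth dependency ratio = 16.1 / 66.0 × 100 = 24.39

Youth dependency ratio: 24.39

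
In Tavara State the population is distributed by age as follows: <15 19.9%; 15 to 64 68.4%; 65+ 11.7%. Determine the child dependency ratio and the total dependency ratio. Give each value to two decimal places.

Youth dependency ratio = 19.9 / 68.4 × 100 = 29.09
Total dependency ratio = (19.9 + 11.7) / 68.4 × 100 = 31.6 / 68.4 × 100 = 46.20

Youth dependency ratio: 29.09
Total dependency ratio: 46.20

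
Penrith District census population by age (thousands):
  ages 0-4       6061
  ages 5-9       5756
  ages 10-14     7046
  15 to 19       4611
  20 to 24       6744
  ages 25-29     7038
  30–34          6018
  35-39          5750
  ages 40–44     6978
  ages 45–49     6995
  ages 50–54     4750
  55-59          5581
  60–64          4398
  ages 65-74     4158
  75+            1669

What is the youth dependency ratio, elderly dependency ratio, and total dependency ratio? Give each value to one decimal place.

Youth dependency ratio: 32.0
Old-age dependency ratio: 9.9
Total dependency ratio: 41.9

0–14: 6061 + 5756 + 7046 = 18863
15–64: 4611 + 6744 + 7038 + 6018 + 5750 + 6978 + 6995 + 4750 + 5581 + 4398 = 58863
65+: 4158 + 1669 = 5827
Youth dependency ratio = 18863 / 58863 × 100 = 32.0
Old-age dependency ratio = 5827 / 58863 × 100 = 9.9
Total dependency ratio = (18863 + 5827) / 58863 × 100 = 24690 / 58863 × 100 = 41.9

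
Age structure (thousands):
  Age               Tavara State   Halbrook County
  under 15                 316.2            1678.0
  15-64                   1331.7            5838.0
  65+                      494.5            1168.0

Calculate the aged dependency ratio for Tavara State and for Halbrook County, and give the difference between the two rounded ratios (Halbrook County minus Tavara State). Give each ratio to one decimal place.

Tavara State: 37.1
Halbrook County: 20.0
Difference: -17.1

Tavara State: 494.5 / 1331.7 × 100 = 37.1
Halbrook County: 1168.0 / 5838.0 × 100 = 20.0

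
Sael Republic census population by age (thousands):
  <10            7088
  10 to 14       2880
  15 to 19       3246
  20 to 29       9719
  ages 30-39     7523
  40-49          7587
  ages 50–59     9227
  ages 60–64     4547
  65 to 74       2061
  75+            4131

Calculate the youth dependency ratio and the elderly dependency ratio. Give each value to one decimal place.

0–14: 7088 + 2880 = 9968
15–64: 3246 + 9719 + 7523 + 7587 + 9227 + 4547 = 41849
65+: 2061 + 4131 = 6192
Youth dependency ratio = 9968 / 41849 × 100 = 23.8
Old-age dependency ratio = 6192 / 41849 × 100 = 14.8

Youth dependency ratio: 23.8
Old-age dependency ratio: 14.8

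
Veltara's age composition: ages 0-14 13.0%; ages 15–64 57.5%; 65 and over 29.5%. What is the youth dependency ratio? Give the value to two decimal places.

Youth dependency ratio = 13.0 / 57.5 × 100 = 22.61

Youth dependency ratio: 22.61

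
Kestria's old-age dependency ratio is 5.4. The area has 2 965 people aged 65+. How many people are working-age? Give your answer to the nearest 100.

Old-age dependency ratio = elderly / working-age × 100
5.4 = 2 965 / W × 100
⇒ 54 900

Working-age: 54 900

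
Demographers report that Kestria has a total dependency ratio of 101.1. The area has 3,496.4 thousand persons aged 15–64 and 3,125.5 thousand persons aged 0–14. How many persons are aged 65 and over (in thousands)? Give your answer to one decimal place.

Aged 65 and over: 409.4

Total dependency ratio = (youth + elderly) / working-age × 100
101.1 = (3,125.5 + E) / 3,496.4 × 100
⇒ 409.4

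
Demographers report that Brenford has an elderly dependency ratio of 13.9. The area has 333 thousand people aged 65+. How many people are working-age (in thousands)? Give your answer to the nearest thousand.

Working-age: 2,396

Old-age dependency ratio = elderly / working-age × 100
13.9 = 333 / W × 100
⇒ 2,396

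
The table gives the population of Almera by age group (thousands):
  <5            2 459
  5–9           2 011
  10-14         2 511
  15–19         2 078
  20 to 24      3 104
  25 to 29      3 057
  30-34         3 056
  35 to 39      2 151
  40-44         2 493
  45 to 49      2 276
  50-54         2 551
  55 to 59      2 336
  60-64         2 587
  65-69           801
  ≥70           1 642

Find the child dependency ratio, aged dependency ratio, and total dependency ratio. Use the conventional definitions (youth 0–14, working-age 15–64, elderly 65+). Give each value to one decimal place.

0–14: 2 459 + 2 011 + 2 511 = 6 981
15–64: 2 078 + 3 104 + 3 057 + 3 056 + 2 151 + 2 493 + 2 276 + 2 551 + 2 336 + 2 587 = 25 689
65+: 801 + 1 642 = 2 443
Youth dependency ratio = 6 981 / 25 689 × 100 = 27.2
Old-age dependency ratio = 2 443 / 25 689 × 100 = 9.5
Total dependency ratio = (6 981 + 2 443) / 25 689 × 100 = 9 424 / 25 689 × 100 = 36.7

Youth dependency ratio: 27.2
Old-age dependency ratio: 9.5
Total dependency ratio: 36.7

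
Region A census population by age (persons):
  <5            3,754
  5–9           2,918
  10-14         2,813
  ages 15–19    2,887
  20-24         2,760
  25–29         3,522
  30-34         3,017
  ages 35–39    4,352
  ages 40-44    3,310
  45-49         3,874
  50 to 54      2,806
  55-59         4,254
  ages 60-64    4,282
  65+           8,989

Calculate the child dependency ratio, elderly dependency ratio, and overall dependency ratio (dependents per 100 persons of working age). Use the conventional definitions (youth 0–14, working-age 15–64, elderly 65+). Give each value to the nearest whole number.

Youth dependency ratio: 27
Old-age dependency ratio: 26
Total dependency ratio: 53

0–14: 3,754 + 2,918 + 2,813 = 9,485
15–64: 2,887 + 2,760 + 3,522 + 3,017 + 4,352 + 3,310 + 3,874 + 2,806 + 4,254 + 4,282 = 35,064
65+: 8,989
Youth dependency ratio = 9,485 / 35,064 × 100 = 27
Old-age dependency ratio = 8,989 / 35,064 × 100 = 26
Total dependency ratio = (9,485 + 8,989) / 35,064 × 100 = 18,474 / 35,064 × 100 = 53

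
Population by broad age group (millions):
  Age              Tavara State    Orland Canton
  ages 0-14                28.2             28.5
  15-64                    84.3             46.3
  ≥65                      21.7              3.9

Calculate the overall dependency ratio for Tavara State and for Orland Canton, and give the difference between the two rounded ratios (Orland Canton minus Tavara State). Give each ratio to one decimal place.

Tavara State: 59.2
Orland Canton: 70.0
Difference: +10.8

Tavara State: (28.2 + 21.7) / 84.3 × 100 = 49.9 / 84.3 × 100 = 59.2
Orland Canton: (28.5 + 3.9) / 46.3 × 100 = 32.4 / 46.3 × 100 = 70.0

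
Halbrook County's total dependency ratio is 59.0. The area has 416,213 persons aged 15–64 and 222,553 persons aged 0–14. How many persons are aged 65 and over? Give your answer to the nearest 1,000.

Aged 65 and over: 23,000

Total dependency ratio = (youth + elderly) / working-age × 100
59.0 = (222,553 + E) / 416,213 × 100
⇒ 23,000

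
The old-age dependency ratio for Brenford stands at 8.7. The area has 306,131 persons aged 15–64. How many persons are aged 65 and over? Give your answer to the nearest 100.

Old-age dependency ratio = elderly / working-age × 100
8.7 = E / 306,131 × 100
⇒ 26,600

Aged 65 and over: 26,600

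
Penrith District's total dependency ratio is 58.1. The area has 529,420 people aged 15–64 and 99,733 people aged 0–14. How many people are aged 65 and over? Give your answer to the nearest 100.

Aged 65 and over: 207,900

Total dependency ratio = (youth + elderly) / working-age × 100
58.1 = (99,733 + E) / 529,420 × 100
⇒ 207,900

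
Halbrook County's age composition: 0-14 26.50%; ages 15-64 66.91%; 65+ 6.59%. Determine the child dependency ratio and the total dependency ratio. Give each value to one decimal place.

Youth dependency ratio = 26.50 / 66.91 × 100 = 39.6
Total dependency ratio = (26.50 + 6.59) / 66.91 × 100 = 33.09 / 66.91 × 100 = 49.5

Youth dependency ratio: 39.6
Total dependency ratio: 49.5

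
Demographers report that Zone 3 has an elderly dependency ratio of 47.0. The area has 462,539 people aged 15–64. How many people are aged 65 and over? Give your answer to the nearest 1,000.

Aged 65 and over: 217,000

Old-age dependency ratio = elderly / working-age × 100
47.0 = E / 462,539 × 100
⇒ 217,000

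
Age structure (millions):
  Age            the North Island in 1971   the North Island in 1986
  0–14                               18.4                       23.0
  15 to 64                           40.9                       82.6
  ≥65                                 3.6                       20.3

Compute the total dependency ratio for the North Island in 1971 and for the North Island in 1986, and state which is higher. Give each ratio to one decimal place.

the North Island in 1971: 53.8
the North Island in 1986: 52.4
Higher: the North Island in 1971

the North Island in 1971: (18.4 + 3.6) / 40.9 × 100 = 22.0 / 40.9 × 100 = 53.8
the North Island in 1986: (23.0 + 20.3) / 82.6 × 100 = 43.3 / 82.6 × 100 = 52.4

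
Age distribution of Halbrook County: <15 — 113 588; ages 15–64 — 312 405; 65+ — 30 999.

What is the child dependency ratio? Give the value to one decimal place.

Youth dependency ratio: 36.4

Youth dependency ratio = 113 588 / 312 405 × 100 = 36.4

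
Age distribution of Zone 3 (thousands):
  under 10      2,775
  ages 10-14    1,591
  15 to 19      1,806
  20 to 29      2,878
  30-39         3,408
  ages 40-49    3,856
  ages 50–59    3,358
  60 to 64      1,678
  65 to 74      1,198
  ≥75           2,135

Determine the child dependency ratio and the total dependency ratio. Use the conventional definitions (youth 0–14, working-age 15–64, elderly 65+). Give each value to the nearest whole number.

Youth dependency ratio: 26
Total dependency ratio: 45

0–14: 2,775 + 1,591 = 4,366
15–64: 1,806 + 2,878 + 3,408 + 3,856 + 3,358 + 1,678 = 16,984
65+: 1,198 + 2,135 = 3,333
Youth dependency ratio = 4,366 / 16,984 × 100 = 26
Total dependency ratio = (4,366 + 3,333) / 16,984 × 100 = 7,699 / 16,984 × 100 = 45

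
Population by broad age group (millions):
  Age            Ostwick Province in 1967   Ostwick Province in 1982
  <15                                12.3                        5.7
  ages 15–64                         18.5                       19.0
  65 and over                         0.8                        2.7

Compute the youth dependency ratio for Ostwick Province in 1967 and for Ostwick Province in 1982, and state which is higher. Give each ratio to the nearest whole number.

Ostwick Province in 1967: 12.3 / 18.5 × 100 = 66
Ostwick Province in 1982: 5.7 / 19.0 × 100 = 30

Ostwick Province in 1967: 66
Ostwick Province in 1982: 30
Higher: Ostwick Province in 1967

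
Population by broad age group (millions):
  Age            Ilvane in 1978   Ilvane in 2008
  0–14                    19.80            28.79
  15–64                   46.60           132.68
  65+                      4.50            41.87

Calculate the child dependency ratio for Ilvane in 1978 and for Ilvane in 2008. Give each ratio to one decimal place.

Ilvane in 1978: 42.5
Ilvane in 2008: 21.7

Ilvane in 1978: 19.80 / 46.60 × 100 = 42.5
Ilvane in 2008: 28.79 / 132.68 × 100 = 21.7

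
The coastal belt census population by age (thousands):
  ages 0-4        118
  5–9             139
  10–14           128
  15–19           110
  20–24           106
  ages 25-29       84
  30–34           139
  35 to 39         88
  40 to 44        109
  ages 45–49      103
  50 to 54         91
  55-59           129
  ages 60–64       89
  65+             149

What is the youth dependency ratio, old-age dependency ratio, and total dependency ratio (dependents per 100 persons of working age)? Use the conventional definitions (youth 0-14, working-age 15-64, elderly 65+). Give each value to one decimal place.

Youth dependency ratio: 36.7
Old-age dependency ratio: 14.2
Total dependency ratio: 51.0

0–14: 118 + 139 + 128 = 385
15–64: 110 + 106 + 84 + 139 + 88 + 109 + 103 + 91 + 129 + 89 = 1048
65+: 149
Youth dependency ratio = 385 / 1048 × 100 = 36.7
Old-age dependency ratio = 149 / 1048 × 100 = 14.2
Total dependency ratio = (385 + 149) / 1048 × 100 = 534 / 1048 × 100 = 51.0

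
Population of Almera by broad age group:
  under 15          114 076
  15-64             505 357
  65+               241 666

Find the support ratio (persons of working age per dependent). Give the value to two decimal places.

Support ratio = 505 357 / (114 076 + 241 666) = 505 357 / 355 742 = 1.42

Support ratio: 1.42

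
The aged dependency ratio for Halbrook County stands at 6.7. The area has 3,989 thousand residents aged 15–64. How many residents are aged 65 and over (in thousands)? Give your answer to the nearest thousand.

Aged 65 and over: 267

Old-age dependency ratio = elderly / working-age × 100
6.7 = E / 3,989 × 100
⇒ 267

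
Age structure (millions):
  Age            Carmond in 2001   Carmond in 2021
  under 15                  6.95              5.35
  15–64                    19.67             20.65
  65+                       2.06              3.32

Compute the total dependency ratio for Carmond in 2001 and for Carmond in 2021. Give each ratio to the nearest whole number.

Carmond in 2001: (6.95 + 2.06) / 19.67 × 100 = 9.01 / 19.67 × 100 = 46
Carmond in 2021: (5.35 + 3.32) / 20.65 × 100 = 8.67 / 20.65 × 100 = 42

Carmond in 2001: 46
Carmond in 2021: 42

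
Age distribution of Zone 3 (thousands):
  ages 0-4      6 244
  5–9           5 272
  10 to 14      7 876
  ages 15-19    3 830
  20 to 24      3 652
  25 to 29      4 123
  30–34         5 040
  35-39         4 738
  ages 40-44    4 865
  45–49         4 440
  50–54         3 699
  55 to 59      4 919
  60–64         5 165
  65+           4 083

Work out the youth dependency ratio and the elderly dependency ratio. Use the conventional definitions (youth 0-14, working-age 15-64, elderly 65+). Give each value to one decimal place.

Youth dependency ratio: 43.6
Old-age dependency ratio: 9.2

0–14: 6 244 + 5 272 + 7 876 = 19 392
15–64: 3 830 + 3 652 + 4 123 + 5 040 + 4 738 + 4 865 + 4 440 + 3 699 + 4 919 + 5 165 = 44 471
65+: 4 083
Youth dependency ratio = 19 392 / 44 471 × 100 = 43.6
Old-age dependency ratio = 4 083 / 44 471 × 100 = 9.2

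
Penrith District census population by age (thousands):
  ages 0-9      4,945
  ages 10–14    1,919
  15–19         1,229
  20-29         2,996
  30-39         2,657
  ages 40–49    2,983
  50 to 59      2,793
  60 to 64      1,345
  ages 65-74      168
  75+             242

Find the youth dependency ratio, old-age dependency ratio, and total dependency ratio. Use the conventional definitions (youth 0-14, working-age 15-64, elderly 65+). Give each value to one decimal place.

Youth dependency ratio: 49.0
Old-age dependency ratio: 2.9
Total dependency ratio: 51.9

0–14: 4,945 + 1,919 = 6,864
15–64: 1,229 + 2,996 + 2,657 + 2,983 + 2,793 + 1,345 = 14,003
65+: 168 + 242 = 410
Youth dependency ratio = 6,864 / 14,003 × 100 = 49.0
Old-age dependency ratio = 410 / 14,003 × 100 = 2.9
Total dependency ratio = (6,864 + 410) / 14,003 × 100 = 7,274 / 14,003 × 100 = 51.9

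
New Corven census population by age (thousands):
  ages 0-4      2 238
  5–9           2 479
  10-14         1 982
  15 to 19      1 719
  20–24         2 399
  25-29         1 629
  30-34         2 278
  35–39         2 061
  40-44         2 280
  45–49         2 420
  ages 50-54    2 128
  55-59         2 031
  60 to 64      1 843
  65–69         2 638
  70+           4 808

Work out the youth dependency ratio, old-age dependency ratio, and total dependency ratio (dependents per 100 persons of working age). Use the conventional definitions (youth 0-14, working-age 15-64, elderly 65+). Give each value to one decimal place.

0–14: 2 238 + 2 479 + 1 982 = 6 699
15–64: 1 719 + 2 399 + 1 629 + 2 278 + 2 061 + 2 280 + 2 420 + 2 128 + 2 031 + 1 843 = 20 788
65+: 2 638 + 4 808 = 7 446
Youth dependency ratio = 6 699 / 20 788 × 100 = 32.2
Old-age dependency ratio = 7 446 / 20 788 × 100 = 35.8
Total dependency ratio = (6 699 + 7 446) / 20 788 × 100 = 14 145 / 20 788 × 100 = 68.0

Youth dependency ratio: 32.2
Old-age dependency ratio: 35.8
Total dependency ratio: 68.0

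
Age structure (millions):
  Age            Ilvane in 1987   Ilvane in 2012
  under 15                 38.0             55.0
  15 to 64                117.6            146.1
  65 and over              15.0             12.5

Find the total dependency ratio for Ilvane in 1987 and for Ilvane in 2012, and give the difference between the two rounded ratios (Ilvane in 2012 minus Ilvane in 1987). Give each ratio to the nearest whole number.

Ilvane in 1987: 45
Ilvane in 2012: 46
Difference: +1

Ilvane in 1987: (38.0 + 15.0) / 117.6 × 100 = 53.0 / 117.6 × 100 = 45
Ilvane in 2012: (55.0 + 12.5) / 146.1 × 100 = 67.5 / 146.1 × 100 = 46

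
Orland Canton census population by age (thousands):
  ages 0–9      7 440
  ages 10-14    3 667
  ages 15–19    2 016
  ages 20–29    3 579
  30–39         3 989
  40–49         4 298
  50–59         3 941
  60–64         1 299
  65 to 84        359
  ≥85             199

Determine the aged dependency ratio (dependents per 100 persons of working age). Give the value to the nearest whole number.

0–14: 7 440 + 3 667 = 11 107
15–64: 2 016 + 3 579 + 3 989 + 4 298 + 3 941 + 1 299 = 19 122
65+: 359 + 199 = 558
Old-age dependency ratio = 558 / 19 122 × 100 = 3

Old-age dependency ratio: 3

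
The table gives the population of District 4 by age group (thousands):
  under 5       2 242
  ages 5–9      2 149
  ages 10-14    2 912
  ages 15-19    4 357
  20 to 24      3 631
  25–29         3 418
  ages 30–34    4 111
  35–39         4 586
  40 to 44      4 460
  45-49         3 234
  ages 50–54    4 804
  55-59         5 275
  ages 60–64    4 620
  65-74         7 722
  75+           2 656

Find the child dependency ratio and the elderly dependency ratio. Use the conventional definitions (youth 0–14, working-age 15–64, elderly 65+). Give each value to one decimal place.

Youth dependency ratio: 17.2
Old-age dependency ratio: 24.4

0–14: 2 242 + 2 149 + 2 912 = 7 303
15–64: 4 357 + 3 631 + 3 418 + 4 111 + 4 586 + 4 460 + 3 234 + 4 804 + 5 275 + 4 620 = 42 496
65+: 7 722 + 2 656 = 10 378
Youth dependency ratio = 7 303 / 42 496 × 100 = 17.2
Old-age dependency ratio = 10 378 / 42 496 × 100 = 24.4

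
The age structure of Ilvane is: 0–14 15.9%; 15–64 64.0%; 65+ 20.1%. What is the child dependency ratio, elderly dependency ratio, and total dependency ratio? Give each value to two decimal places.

Youth dependency ratio = 15.9 / 64.0 × 100 = 24.84
Old-age dependency ratio = 20.1 / 64.0 × 100 = 31.41
Total dependency ratio = (15.9 + 20.1) / 64.0 × 100 = 36.0 / 64.0 × 100 = 56.25

Youth dependency ratio: 24.84
Old-age dependency ratio: 31.41
Total dependency ratio: 56.25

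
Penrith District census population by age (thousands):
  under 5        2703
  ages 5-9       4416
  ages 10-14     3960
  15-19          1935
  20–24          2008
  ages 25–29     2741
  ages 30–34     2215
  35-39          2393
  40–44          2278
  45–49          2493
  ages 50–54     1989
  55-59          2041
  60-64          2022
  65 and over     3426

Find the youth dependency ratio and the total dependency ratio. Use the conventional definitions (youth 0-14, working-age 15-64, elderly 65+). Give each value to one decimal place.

0–14: 2703 + 4416 + 3960 = 11079
15–64: 1935 + 2008 + 2741 + 2215 + 2393 + 2278 + 2493 + 1989 + 2041 + 2022 = 22115
65+: 3426
Youth dependency ratio = 11079 / 22115 × 100 = 50.1
Total dependency ratio = (11079 + 3426) / 22115 × 100 = 14505 / 22115 × 100 = 65.6

Youth dependency ratio: 50.1
Total dependency ratio: 65.6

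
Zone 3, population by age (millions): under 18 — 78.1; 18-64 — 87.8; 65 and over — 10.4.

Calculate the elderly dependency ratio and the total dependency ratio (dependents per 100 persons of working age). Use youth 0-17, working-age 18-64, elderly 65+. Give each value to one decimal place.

Old-age dependency ratio: 11.8
Total dependency ratio: 100.8

Old-age dependency ratio = 10.4 / 87.8 × 100 = 11.8
Total dependency ratio = (78.1 + 10.4) / 87.8 × 100 = 88.5 / 87.8 × 100 = 100.8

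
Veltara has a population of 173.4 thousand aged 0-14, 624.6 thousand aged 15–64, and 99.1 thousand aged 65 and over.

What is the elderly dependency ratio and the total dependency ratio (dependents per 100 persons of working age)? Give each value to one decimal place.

Old-age dependency ratio = 99.1 / 624.6 × 100 = 15.9
Total dependency ratio = (173.4 + 99.1) / 624.6 × 100 = 272.5 / 624.6 × 100 = 43.6

Old-age dependency ratio: 15.9
Total dependency ratio: 43.6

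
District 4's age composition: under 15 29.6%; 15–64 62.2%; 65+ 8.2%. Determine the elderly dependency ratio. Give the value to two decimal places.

Old-age dependency ratio: 13.18

Old-age dependency ratio = 8.2 / 62.2 × 100 = 13.18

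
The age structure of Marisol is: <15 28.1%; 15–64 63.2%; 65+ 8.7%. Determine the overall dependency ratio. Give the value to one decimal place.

Total dependency ratio: 58.2

Total dependency ratio = (28.1 + 8.7) / 63.2 × 100 = 36.8 / 63.2 × 100 = 58.2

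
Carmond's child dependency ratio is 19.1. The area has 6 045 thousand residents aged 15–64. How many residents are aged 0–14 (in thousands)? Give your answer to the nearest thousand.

Youth dependency ratio = youth / working-age × 100
19.1 = Y / 6 045 × 100
⇒ 1 155

Aged 0–14: 1 155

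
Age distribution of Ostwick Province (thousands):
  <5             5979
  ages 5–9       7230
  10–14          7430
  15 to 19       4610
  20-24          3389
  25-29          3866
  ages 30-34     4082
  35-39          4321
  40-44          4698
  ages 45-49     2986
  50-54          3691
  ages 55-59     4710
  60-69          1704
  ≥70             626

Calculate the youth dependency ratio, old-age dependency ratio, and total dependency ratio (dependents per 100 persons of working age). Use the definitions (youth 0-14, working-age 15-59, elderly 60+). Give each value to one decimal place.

Youth dependency ratio: 56.8
Old-age dependency ratio: 6.4
Total dependency ratio: 63.2

0–14: 5979 + 7230 + 7430 = 20639
15–59: 4610 + 3389 + 3866 + 4082 + 4321 + 4698 + 2986 + 3691 + 4710 = 36353
60+: 1704 + 626 = 2330
Youth dependency ratio = 20639 / 36353 × 100 = 56.8
Old-age dependency ratio = 2330 / 36353 × 100 = 6.4
Total dependency ratio = (20639 + 2330) / 36353 × 100 = 22969 / 36353 × 100 = 63.2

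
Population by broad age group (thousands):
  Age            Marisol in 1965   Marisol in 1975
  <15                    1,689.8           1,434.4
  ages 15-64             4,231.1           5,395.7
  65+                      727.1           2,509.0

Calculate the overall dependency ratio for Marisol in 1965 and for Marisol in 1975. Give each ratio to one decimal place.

Marisol in 1965: 57.1
Marisol in 1975: 73.1

Marisol in 1965: (1,689.8 + 727.1) / 4,231.1 × 100 = 2,416.9 / 4,231.1 × 100 = 57.1
Marisol in 1975: (1,434.4 + 2,509.0) / 5,395.7 × 100 = 3,943.4 / 5,395.7 × 100 = 73.1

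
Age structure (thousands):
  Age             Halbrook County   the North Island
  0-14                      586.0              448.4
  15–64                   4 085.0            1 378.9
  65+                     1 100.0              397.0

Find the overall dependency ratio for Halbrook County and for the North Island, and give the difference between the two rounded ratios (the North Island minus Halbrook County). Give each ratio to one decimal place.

Halbrook County: 41.3
the North Island: 61.3
Difference: +20.0

Halbrook County: (586.0 + 1 100.0) / 4 085.0 × 100 = 1 686.0 / 4 085.0 × 100 = 41.3
the North Island: (448.4 + 397.0) / 1 378.9 × 100 = 845.4 / 1 378.9 × 100 = 61.3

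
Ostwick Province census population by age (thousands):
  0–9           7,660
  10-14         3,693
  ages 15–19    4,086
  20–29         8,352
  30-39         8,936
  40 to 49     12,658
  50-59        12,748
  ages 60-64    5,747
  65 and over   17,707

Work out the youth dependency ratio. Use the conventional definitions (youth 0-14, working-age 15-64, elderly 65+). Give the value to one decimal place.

0–14: 7,660 + 3,693 = 11,353
15–64: 4,086 + 8,352 + 8,936 + 12,658 + 12,748 + 5,747 = 52,527
65+: 17,707
Youth dependency ratio = 11,353 / 52,527 × 100 = 21.6

Youth dependency ratio: 21.6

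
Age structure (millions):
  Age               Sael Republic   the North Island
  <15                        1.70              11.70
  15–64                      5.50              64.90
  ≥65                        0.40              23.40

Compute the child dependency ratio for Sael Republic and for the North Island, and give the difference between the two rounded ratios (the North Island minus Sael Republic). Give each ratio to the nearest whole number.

Sael Republic: 1.70 / 5.50 × 100 = 31
the North Island: 11.70 / 64.90 × 100 = 18

Sael Republic: 31
the North Island: 18
Difference: -13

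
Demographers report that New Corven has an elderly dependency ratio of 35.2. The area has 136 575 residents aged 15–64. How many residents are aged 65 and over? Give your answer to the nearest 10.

Old-age dependency ratio = elderly / working-age × 100
35.2 = E / 136 575 × 100
⇒ 48 070

Aged 65 and over: 48 070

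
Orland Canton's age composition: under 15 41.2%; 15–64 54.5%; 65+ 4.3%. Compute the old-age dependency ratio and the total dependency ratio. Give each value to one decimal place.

Old-age dependency ratio: 7.9
Total dependency ratio: 83.5

Old-age dependency ratio = 4.3 / 54.5 × 100 = 7.9
Total dependency ratio = (41.2 + 4.3) / 54.5 × 100 = 45.5 / 54.5 × 100 = 83.5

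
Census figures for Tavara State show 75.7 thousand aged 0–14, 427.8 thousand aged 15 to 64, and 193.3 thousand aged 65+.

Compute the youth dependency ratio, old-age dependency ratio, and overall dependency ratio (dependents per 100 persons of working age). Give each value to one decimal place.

Youth dependency ratio = 75.7 / 427.8 × 100 = 17.7
Old-age dependency ratio = 193.3 / 427.8 × 100 = 45.2
Total dependency ratio = (75.7 + 193.3) / 427.8 × 100 = 269.0 / 427.8 × 100 = 62.9

Youth dependency ratio: 17.7
Old-age dependency ratio: 45.2
Total dependency ratio: 62.9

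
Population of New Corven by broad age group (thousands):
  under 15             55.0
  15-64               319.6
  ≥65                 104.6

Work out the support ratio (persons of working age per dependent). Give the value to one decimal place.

Support ratio = 319.6 / (55.0 + 104.6) = 319.6 / 159.6 = 2.0

Support ratio: 2.0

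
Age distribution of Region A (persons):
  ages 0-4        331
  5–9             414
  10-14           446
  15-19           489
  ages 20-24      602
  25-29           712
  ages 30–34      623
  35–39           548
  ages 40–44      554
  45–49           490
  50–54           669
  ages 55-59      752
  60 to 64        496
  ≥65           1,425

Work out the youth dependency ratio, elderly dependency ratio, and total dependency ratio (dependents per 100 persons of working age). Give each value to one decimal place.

Youth dependency ratio: 20.1
Old-age dependency ratio: 24.0
Total dependency ratio: 44.1

0–14: 331 + 414 + 446 = 1,191
15–64: 489 + 602 + 712 + 623 + 548 + 554 + 490 + 669 + 752 + 496 = 5,935
65+: 1,425
Youth dependency ratio = 1,191 / 5,935 × 100 = 20.1
Old-age dependency ratio = 1,425 / 5,935 × 100 = 24.0
Total dependency ratio = (1,191 + 1,425) / 5,935 × 100 = 2,616 / 5,935 × 100 = 44.1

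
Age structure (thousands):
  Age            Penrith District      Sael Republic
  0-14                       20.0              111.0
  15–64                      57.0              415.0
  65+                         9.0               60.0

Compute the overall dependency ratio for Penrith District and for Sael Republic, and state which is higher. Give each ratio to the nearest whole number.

Penrith District: 51
Sael Republic: 41
Higher: Penrith District

Penrith District: (20.0 + 9.0) / 57.0 × 100 = 29.0 / 57.0 × 100 = 51
Sael Republic: (111.0 + 60.0) / 415.0 × 100 = 171.0 / 415.0 × 100 = 41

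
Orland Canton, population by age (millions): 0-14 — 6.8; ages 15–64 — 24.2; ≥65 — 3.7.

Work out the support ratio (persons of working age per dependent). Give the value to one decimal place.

Support ratio: 2.3

Support ratio = 24.2 / (6.8 + 3.7) = 24.2 / 10.5 = 2.3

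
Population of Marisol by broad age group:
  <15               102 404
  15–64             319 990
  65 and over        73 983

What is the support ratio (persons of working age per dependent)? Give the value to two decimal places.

Support ratio = 319 990 / (102 404 + 73 983) = 319 990 / 176 387 = 1.81

Support ratio: 1.81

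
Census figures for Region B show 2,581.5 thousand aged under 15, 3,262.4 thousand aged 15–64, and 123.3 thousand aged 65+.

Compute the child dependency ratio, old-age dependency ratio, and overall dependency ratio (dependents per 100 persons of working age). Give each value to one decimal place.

Youth dependency ratio = 2,581.5 / 3,262.4 × 100 = 79.1
Old-age dependency ratio = 123.3 / 3,262.4 × 100 = 3.8
Total dependency ratio = (2,581.5 + 123.3) / 3,262.4 × 100 = 2,704.8 / 3,262.4 × 100 = 82.9

Youth dependency ratio: 79.1
Old-age dependency ratio: 3.8
Total dependency ratio: 82.9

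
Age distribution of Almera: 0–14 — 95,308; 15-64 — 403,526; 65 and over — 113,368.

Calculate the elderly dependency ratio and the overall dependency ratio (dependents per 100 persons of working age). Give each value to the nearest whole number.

Old-age dependency ratio = 113,368 / 403,526 × 100 = 28
Total dependency ratio = (95,308 + 113,368) / 403,526 × 100 = 208,676 / 403,526 × 100 = 52

Old-age dependency ratio: 28
Total dependency ratio: 52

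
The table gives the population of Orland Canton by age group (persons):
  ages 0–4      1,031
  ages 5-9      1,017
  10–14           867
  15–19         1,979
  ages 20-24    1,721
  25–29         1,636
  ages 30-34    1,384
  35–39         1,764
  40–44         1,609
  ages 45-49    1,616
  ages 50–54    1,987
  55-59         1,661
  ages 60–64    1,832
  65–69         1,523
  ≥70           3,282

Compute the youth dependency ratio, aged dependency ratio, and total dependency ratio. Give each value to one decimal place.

Youth dependency ratio: 17.0
Old-age dependency ratio: 28.0
Total dependency ratio: 44.9

0–14: 1,031 + 1,017 + 867 = 2,915
15–64: 1,979 + 1,721 + 1,636 + 1,384 + 1,764 + 1,609 + 1,616 + 1,987 + 1,661 + 1,832 = 17,189
65+: 1,523 + 3,282 = 4,805
Youth dependency ratio = 2,915 / 17,189 × 100 = 17.0
Old-age dependency ratio = 4,805 / 17,189 × 100 = 28.0
Total dependency ratio = (2,915 + 4,805) / 17,189 × 100 = 7,720 / 17,189 × 100 = 44.9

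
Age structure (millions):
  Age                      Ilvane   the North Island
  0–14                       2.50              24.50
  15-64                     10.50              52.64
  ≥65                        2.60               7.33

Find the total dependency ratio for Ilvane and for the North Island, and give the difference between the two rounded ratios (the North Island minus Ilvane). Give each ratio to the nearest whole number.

Ilvane: 49
the North Island: 60
Difference: +11

Ilvane: (2.50 + 2.60) / 10.50 × 100 = 5.10 / 10.50 × 100 = 49
the North Island: (24.50 + 7.33) / 52.64 × 100 = 31.83 / 52.64 × 100 = 60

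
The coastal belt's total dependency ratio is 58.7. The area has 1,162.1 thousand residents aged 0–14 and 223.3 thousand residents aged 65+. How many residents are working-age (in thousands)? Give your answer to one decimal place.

Working-age: 2,360.1

Total dependency ratio = (youth + elderly) / working-age × 100
58.7 = (1,162.1 + 223.3) / W × 100
⇒ 2,360.1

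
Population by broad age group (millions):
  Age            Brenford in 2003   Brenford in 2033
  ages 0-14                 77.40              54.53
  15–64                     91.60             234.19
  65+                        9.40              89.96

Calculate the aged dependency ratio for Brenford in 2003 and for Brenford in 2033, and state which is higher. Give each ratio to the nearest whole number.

Brenford in 2003: 9.40 / 91.60 × 100 = 10
Brenford in 2033: 89.96 / 234.19 × 100 = 38

Brenford in 2003: 10
Brenford in 2033: 38
Higher: Brenford in 2033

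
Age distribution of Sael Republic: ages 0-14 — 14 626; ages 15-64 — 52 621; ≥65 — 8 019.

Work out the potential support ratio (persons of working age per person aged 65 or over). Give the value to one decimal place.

Potential support ratio: 6.6

Potential support ratio = 52 621 / 8 019 = 6.6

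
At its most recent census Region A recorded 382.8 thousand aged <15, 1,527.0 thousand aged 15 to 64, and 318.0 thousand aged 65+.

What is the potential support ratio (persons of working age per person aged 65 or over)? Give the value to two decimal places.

Potential support ratio = 1,527.0 / 318.0 = 4.80

Potential support ratio: 4.80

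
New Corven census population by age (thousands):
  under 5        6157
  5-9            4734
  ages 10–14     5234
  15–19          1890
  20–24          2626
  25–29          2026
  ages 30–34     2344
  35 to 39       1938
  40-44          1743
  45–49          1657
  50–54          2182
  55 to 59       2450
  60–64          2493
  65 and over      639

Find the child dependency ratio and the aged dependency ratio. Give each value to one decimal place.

0–14: 6157 + 4734 + 5234 = 16125
15–64: 1890 + 2626 + 2026 + 2344 + 1938 + 1743 + 1657 + 2182 + 2450 + 2493 = 21349
65+: 639
Youth dependency ratio = 16125 / 21349 × 100 = 75.5
Old-age dependency ratio = 639 / 21349 × 100 = 3.0

Youth dependency ratio: 75.5
Old-age dependency ratio: 3.0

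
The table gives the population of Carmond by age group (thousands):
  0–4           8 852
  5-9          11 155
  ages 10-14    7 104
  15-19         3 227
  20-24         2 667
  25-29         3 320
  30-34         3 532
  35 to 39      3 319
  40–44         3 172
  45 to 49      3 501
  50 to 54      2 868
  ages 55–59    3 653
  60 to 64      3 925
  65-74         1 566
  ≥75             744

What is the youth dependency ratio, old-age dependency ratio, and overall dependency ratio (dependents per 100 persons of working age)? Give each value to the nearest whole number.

Youth dependency ratio: 82
Old-age dependency ratio: 7
Total dependency ratio: 89

0–14: 8 852 + 11 155 + 7 104 = 27 111
15–64: 3 227 + 2 667 + 3 320 + 3 532 + 3 319 + 3 172 + 3 501 + 2 868 + 3 653 + 3 925 = 33 184
65+: 1 566 + 744 = 2 310
Youth dependency ratio = 27 111 / 33 184 × 100 = 82
Old-age dependency ratio = 2 310 / 33 184 × 100 = 7
Total dependency ratio = (27 111 + 2 310) / 33 184 × 100 = 29 421 / 33 184 × 100 = 89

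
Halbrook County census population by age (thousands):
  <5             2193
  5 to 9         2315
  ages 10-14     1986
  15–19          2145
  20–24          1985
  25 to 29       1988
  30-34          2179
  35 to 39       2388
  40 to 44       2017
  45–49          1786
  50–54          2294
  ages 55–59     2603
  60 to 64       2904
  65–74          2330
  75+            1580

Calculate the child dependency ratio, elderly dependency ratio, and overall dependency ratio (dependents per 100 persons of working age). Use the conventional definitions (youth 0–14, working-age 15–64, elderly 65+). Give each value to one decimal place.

0–14: 2193 + 2315 + 1986 = 6494
15–64: 2145 + 1985 + 1988 + 2179 + 2388 + 2017 + 1786 + 2294 + 2603 + 2904 = 22289
65+: 2330 + 1580 = 3910
Youth dependency ratio = 6494 / 22289 × 100 = 29.1
Old-age dependency ratio = 3910 / 22289 × 100 = 17.5
Total dependency ratio = (6494 + 3910) / 22289 × 100 = 10404 / 22289 × 100 = 46.7

Youth dependency ratio: 29.1
Old-age dependency ratio: 17.5
Total dependency ratio: 46.7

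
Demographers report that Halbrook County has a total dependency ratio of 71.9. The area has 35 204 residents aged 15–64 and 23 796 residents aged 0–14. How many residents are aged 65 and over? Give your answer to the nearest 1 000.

Aged 65 and over: 2 000

Total dependency ratio = (youth + elderly) / working-age × 100
71.9 = (23 796 + E) / 35 204 × 100
⇒ 2 000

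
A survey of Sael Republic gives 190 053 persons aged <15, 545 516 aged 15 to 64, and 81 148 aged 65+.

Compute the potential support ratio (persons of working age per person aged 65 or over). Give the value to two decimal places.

Potential support ratio = 545 516 / 81 148 = 6.72

Potential support ratio: 6.72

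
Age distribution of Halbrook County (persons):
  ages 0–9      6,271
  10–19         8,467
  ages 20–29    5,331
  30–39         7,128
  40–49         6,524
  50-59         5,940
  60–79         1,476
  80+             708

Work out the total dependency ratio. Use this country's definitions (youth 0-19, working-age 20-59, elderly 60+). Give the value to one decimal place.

Total dependency ratio: 67.9

0–19: 6,271 + 8,467 = 14,738
20–59: 5,331 + 7,128 + 6,524 + 5,940 = 24,923
60+: 1,476 + 708 = 2,184
Total dependency ratio = (14,738 + 2,184) / 24,923 × 100 = 16,922 / 24,923 × 100 = 67.9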